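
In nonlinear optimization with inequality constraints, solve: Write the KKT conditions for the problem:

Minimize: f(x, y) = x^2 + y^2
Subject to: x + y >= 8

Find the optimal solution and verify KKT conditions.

KKT conditions for min x^2 + y^2 s.t. x + y >= 8:
Stationarity: 2x = mu, 2y = mu
So x = y = mu/2.
Complementary slackness: mu*(x + y - 8) = 0
Primal feasibility: x + y >= 8; dual feasibility: mu >= 0
If mu = 0 then x = y = 0, but 0 + 0 < 8 is infeasible, so the constraint is active.
Constraint active: x + y = 2*(mu/2) = 8 => mu = 8
x = y = 4, f = 32
Verify: stationarity 2*4 = 8 = mu; primal 4 + 4 = 8 >= 8; dual mu = 8 >= 0; complementary slackness 8*(8 - 8) = 0. All KKT conditions hold.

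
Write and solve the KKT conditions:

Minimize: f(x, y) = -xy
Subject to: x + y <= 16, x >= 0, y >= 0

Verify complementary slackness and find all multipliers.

Problem: min -xy s.t. x + y <= 16 (multiplier lambda), x >= 0 (mu_x), y >= 0 (mu_y)
KKT stationarity: -y + lambda - mu_x = 0, -x + lambda - mu_y = 0, with lambda, mu_x, mu_y >= 0
Complementary slackness: lambda*(x + y - 16) = 0, mu_x*x = 0, mu_y*y = 0
If lambda = 0: y = -mu_x <= 0 and x = -mu_y <= 0 force x = y = 0 with f = 0; but x = y = 8 is feasible with f = -64 < 0, so this is not the minimum. Hence lambda > 0 and x + y = 16.
Try x > 0, y > 0 (so mu_x = mu_y = 0): y = lambda, x = lambda => x = y = lambda
x + y = 16 => 2*lambda = 16 => lambda = 8
x* = y* = 8 > 0, consistent with mu_x = mu_y = 0.
(Any feasible point with x = 0 or y = 0 has f = 0 > -64, so the minimum is not on those boundaries.)
min(-xy) = -64 (i.e. max xy = 64)
Multipliers: lambda = 8, mu_x = 0, mu_y = 0
Complementary slackness: lambda*(x + y - 16) = 8*(8 + 8 - 16) = 0, mu_x*x = 0*8 = 0, mu_y*y = 0*8 = 0. Satisfied.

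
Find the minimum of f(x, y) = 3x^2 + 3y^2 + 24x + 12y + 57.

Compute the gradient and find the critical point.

f(x,y) = 3x^2 + 3y^2 + 24x + 12y + 57
df/dx = 6x + (24) = 0  =>  x = -4
df/dy = 6y + (12) = 0  =>  y = -2
f(-4, -2) = 3*(-4)^2 + 3*(-2)^2 + 24*(-4) + 12*(-2) + 57 = -3
Hessian is diagonal with entries 6, 6 > 0, so this is a minimum.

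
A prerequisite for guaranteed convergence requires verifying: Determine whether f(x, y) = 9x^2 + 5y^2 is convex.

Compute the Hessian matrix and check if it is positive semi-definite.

f(x,y) = 9x^2 + 5y^2
Hessian H = [[18, 0], [0, 10]]
trace(H) = 28, det(H) = 180
Eigenvalues: (28 +/- sqrt(64)) / 2 = 18, 10
Since both eigenvalues > 0, f is convex.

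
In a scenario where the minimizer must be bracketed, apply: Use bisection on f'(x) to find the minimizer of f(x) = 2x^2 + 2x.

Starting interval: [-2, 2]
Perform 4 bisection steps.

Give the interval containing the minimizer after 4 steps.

Finding critical point of f(x) = 2x^2 + 2x using bisection on f'(x) = 4x + 2.
f'(x) = 0 when x = -1/2.
Starting interval: [-2, 2]
Step 1: mid = 0, f'(mid) = 2, new interval = [-2, 0]
Step 2: mid = -1, f'(mid) = -2, new interval = [-1, 0]
Step 3: mid = -1/2, f'(mid) = 0, new interval = [-1/2, -1/2]
Step 4: mid = -1/2, f'(mid) = 0, new interval = [-1/2, -1/2]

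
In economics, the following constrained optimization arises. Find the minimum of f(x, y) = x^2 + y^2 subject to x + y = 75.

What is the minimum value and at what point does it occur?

Substitute y = 75 - x into f(x,y) = x^2 + y^2:
g(x) = x^2 + (75 - x)^2 = 2x^2 - 150x + 5625
g'(x) = 4x - 150 = 0  =>  x = 75/2
y = 75 - 75/2 = 75/2
Minimum value = (75/2)^2 + (75/2)^2 = 5625/2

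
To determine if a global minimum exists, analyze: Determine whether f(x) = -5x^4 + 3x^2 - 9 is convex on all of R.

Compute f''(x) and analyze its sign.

f(x) = -5x^4 + 3x^2 - 9
f'(x) = -20x^3 + 6x
f''(x) = -60x^2 + 6
f''(x) = -60x^2 + 6 -> -inf as |x| -> inf
Therefore, f is not globally convex on R.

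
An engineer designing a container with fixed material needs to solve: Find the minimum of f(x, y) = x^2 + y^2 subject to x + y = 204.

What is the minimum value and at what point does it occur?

Substitute y = 204 - x into f(x,y) = x^2 + y^2:
g(x) = x^2 + (204 - x)^2 = 2x^2 - 408x + 41616
g'(x) = 4x - 408 = 0  =>  x = 102
y = 204 - 102 = 102
Minimum value = 102^2 + 102^2 = 20808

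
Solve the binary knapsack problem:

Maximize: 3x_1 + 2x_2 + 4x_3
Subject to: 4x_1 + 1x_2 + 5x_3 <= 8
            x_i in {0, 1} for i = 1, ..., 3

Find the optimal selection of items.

Items: item 1 (v=3, w=4), item 2 (v=2, w=1), item 3 (v=4, w=5)
Capacity: 8
Checking all 8 subsets (w = total weight, v = total value):
  {}: w = 0, v = 0
  {1}: w = 4, v = 3
  {2}: w = 1, v = 2
  {3}: w = 5, v = 4
  {1, 2}: w = 5, v = 5
  {1, 3}: w = 9 > 8, infeasible
  {2, 3}: w = 6, v = 6
  {1, 2, 3}: w = 10 > 8, infeasible
Best feasible subset: items [2, 3]
Total weight: 6 <= 8, total value: 6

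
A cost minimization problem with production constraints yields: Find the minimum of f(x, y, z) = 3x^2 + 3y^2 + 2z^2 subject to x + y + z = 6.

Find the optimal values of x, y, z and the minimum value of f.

Using Lagrange multipliers on f = 3x^2 + 3y^2 + 2z^2 with constraint x + y + z = 6:
Conditions: 2*3*x = lambda, 2*3*y = lambda, 2*2*z = lambda
So x = lambda/6, y = lambda/6, z = lambda/4
Substituting into constraint: lambda * (7/12) = 6
lambda = 72/7
x = 12/7, y = 12/7, z = 18/7
Minimum value = 216/7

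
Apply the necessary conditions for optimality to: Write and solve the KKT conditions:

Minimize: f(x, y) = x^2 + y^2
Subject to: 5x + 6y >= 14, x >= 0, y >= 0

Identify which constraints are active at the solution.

KKT conditions for min x^2 + y^2 s.t. 5x + 6y >= 14, x >= 0, y >= 0:
Stationarity: 2x = mu*5 + mu_x, 2y = mu*6 + mu_y, with mu, mu_x, mu_y >= 0
Complementary slackness: mu*(5x + 6y - 14) = 0, mu_x*x = 0, mu_y*y = 0
(0, 0) is infeasible (5*0 + 6*0 < 14), so if mu = 0 stationarity would force x = mu_x/2 >= 0, y = mu_y/2 >= 0 with mu_x*x = mu_y*y = 0, i.e. x = y = 0: contradiction. Hence mu > 0 and 5x + 6y = 14 is active.
Try x > 0, y > 0 (so mu_x = mu_y = 0): x = 5*mu/2, y = 6*mu/2
Substitute: 5*(5*mu/2) + 6*(6*mu/2) = 14
  mu*61/2 = 14 => mu = 28/61
x* = 70/61 > 0, y* = 84/61 > 0, consistent with mu_x = mu_y = 0.
f is convex and the constraints are linear, so this KKT point is the global minimum.
f* = 196/61
Active constraints: 5x + 6y >= 14 (holds with equality, mu = 28/61 > 0); x >= 0 and y >= 0 are inactive (mu_x = mu_y = 0).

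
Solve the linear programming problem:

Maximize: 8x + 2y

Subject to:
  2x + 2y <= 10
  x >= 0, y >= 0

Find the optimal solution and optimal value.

The feasible region has vertices at [(0, 0), (5, 0), (0, 5)].
Checking objective 8x + 2y at each vertex:
  (0, 0): 8*0 + 2*0 = 0
  (5, 0): 8*5 + 2*0 = 40
  (0, 5): 8*0 + 2*5 = 10
Maximum is 40 at (5, 0).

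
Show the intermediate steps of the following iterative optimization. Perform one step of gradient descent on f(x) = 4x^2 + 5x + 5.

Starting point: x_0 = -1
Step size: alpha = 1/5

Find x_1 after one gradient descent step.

f(x) = 4x^2 + 5x + 5
f'(x) = 8x + 5
f'(-1) = 8*-1 + (5) = -3
x_1 = x_0 - alpha * f'(x_0) = -1 - 1/5 * -3 = -2/5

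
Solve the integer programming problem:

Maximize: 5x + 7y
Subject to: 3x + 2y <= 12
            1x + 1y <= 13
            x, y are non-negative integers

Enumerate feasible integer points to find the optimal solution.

Constraint 1: 3x + 2y <= 12
Constraint 2: 1x + 1y <= 13
Feasible x range (need y >= 0): 0 <= x <= min(12/3, 13/1) => x in {0, ..., 4}.
Enumerate feasible integer points row by row (the coefficient of y is 7 > 0, so for each x the largest feasible y gives the best value):
  x = 0: y <= min((12 - 3*0)/2, (13 - 1*0)/1) => y in {0, ..., 6}; best 5*0 + 7*6 = 42
  x = 1: y <= min((12 - 3*1)/2, (13 - 1*1)/1) => y in {0, ..., 4}; best 5*1 + 7*4 = 33
  x = 2: y <= min((12 - 3*2)/2, (13 - 1*2)/1) => y in {0, ..., 3}; best 5*2 + 7*3 = 31
  x = 3: y <= min((12 - 3*3)/2, (13 - 1*3)/1) => y in {0, ..., 1}; best 5*3 + 7*1 = 22
  x = 4: y <= min((12 - 3*4)/2, (13 - 1*4)/1) => y in {0}; best 5*4 + 7*0 = 20
The maximum 5x + 7y = 42 is achieved at x = 0, y = 6.
Check: 3*0 + 2*6 = 12 <= 12 and 1*0 + 1*6 = 6 <= 13.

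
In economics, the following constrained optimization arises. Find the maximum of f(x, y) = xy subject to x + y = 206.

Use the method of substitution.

Substitute y = 206 - x into f(x,y) = xy:
g(x) = x(206 - x) = 206x - x^2
g'(x) = 206 - 2x = 0  =>  x = 103
y = 206 - 103 = 103
Maximum value = 103 * 103 = 10609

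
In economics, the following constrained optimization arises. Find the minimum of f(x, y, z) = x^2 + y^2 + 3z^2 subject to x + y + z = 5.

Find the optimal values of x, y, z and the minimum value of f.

Using Lagrange multipliers on f = x^2 + y^2 + 3z^2 with constraint x + y + z = 5:
Conditions: 2*1*x = lambda, 2*1*y = lambda, 2*3*z = lambda
So x = lambda/2, y = lambda/2, z = lambda/6
Substituting into constraint: lambda * (7/6) = 5
lambda = 30/7
x = 15/7, y = 15/7, z = 5/7
Minimum value = 75/7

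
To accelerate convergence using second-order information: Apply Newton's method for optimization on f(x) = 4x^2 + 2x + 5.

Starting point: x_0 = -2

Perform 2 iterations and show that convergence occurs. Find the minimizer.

f(x) = 4x^2 + 2x + 5, f'(x) = 8x + (2), f''(x) = 8
Step 1: f'(-2) = -14, x_1 = -2 - -14/8 = -1/4
Step 2: f'(-1/4) = 0, x_2 = -1/4 (converged)
Newton's method converges in 1 step for quadratics.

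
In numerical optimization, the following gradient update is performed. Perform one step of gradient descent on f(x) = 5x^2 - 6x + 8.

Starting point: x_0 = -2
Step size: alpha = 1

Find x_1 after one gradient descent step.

f(x) = 5x^2 - 6x + 8
f'(x) = 10x - 6
f'(-2) = 10*-2 + (-6) = -26
x_1 = x_0 - alpha * f'(x_0) = -2 - 1 * -26 = 24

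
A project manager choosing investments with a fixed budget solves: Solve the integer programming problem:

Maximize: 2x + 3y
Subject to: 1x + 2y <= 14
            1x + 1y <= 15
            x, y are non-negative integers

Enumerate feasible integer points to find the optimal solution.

Constraint 1: 1x + 2y <= 14
Constraint 2: 1x + 1y <= 15
Feasible x range (need y >= 0): 0 <= x <= min(14/1, 15/1) => x in {0, ..., 14}.
Enumerate feasible integer points row by row (the coefficient of y is 3 > 0, so for each x the largest feasible y gives the best value):
  x = 0: y <= min((14 - 1*0)/2, (15 - 1*0)/1) => y in {0, ..., 7}; best 2*0 + 3*7 = 21
  x = 1: y <= min((14 - 1*1)/2, (15 - 1*1)/1) => y in {0, ..., 6}; best 2*1 + 3*6 = 20
  x = 2: y <= min((14 - 1*2)/2, (15 - 1*2)/1) => y in {0, ..., 6}; best 2*2 + 3*6 = 22
  x = 3: y <= min((14 - 1*3)/2, (15 - 1*3)/1) => y in {0, ..., 5}; best 2*3 + 3*5 = 21
  x = 4: y <= min((14 - 1*4)/2, (15 - 1*4)/1) => y in {0, ..., 5}; best 2*4 + 3*5 = 23
  x = 5: y <= min((14 - 1*5)/2, (15 - 1*5)/1) => y in {0, ..., 4}; best 2*5 + 3*4 = 22
  x = 6: y <= min((14 - 1*6)/2, (15 - 1*6)/1) => y in {0, ..., 4}; best 2*6 + 3*4 = 24
  x = 7: y <= min((14 - 1*7)/2, (15 - 1*7)/1) => y in {0, ..., 3}; best 2*7 + 3*3 = 23
  x = 8: y <= min((14 - 1*8)/2, (15 - 1*8)/1) => y in {0, ..., 3}; best 2*8 + 3*3 = 25
  x = 9: y <= min((14 - 1*9)/2, (15 - 1*9)/1) => y in {0, ..., 2}; best 2*9 + 3*2 = 24
  x = 10: y <= min((14 - 1*10)/2, (15 - 1*10)/1) => y in {0, ..., 2}; best 2*10 + 3*2 = 26
  x = 11: y <= min((14 - 1*11)/2, (15 - 1*11)/1) => y in {0, ..., 1}; best 2*11 + 3*1 = 25
  x = 12: y <= min((14 - 1*12)/2, (15 - 1*12)/1) => y in {0, ..., 1}; best 2*12 + 3*1 = 27
  x = 13: y <= min((14 - 1*13)/2, (15 - 1*13)/1) => y in {0}; best 2*13 + 3*0 = 26
  x = 14: y <= min((14 - 1*14)/2, (15 - 1*14)/1) => y in {0}; best 2*14 + 3*0 = 28
The maximum 2x + 3y = 28 is achieved at x = 14, y = 0.
Check: 1*14 + 2*0 = 14 <= 14 and 1*14 + 1*0 = 14 <= 15.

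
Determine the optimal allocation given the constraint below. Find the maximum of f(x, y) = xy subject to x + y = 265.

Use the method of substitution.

Substitute y = 265 - x into f(x,y) = xy:
g(x) = x(265 - x) = 265x - x^2
g'(x) = 265 - 2x = 0  =>  x = 265/2
y = 265 - 265/2 = 265/2
Maximum value = (265/2) * (265/2) = 70225/4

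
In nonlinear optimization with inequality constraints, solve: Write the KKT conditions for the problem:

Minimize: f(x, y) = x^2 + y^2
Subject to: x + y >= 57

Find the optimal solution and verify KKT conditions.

KKT conditions for min x^2 + y^2 s.t. x + y >= 57:
Stationarity: 2x = mu, 2y = mu
So x = y = mu/2.
Complementary slackness: mu*(x + y - 57) = 0
Primal feasibility: x + y >= 57; dual feasibility: mu >= 0
If mu = 0 then x = y = 0, but 0 + 0 < 57 is infeasible, so the constraint is active.
Constraint active: x + y = 2*(mu/2) = 57 => mu = 57
x = y = 57/2, f = 3249/2
Verify: stationarity 2*(57/2) = 57 = mu; primal 57/2 + 57/2 = 57 >= 57; dual mu = 57 >= 0; complementary slackness 57*(57 - 57) = 0. All KKT conditions hold.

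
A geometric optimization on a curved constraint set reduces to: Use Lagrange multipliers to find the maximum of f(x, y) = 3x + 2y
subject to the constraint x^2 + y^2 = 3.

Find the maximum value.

Set up Lagrange conditions: grad f = lambda * grad g
  3 = 2*lambda*x
  2 = 2*lambda*y
From these: x/y = 3/2, so x = 3t, y = 2t for some t.
Substitute into constraint: (3t)^2 + (2t)^2 = 3
  t^2 * 13 = 3
  t = sqrt(3/13)
Maximum = 3*x + 2*y = (3^2 + 2^2)*t = 13 * sqrt(3/13) = sqrt(39)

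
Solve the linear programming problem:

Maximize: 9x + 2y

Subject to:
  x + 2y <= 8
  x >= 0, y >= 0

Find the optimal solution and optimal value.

The feasible region has vertices at [(0, 0), (8, 0), (0, 4)].
Checking objective 9x + 2y at each vertex:
  (0, 0): 9*0 + 2*0 = 0
  (8, 0): 9*8 + 2*0 = 72
  (0, 4): 9*0 + 2*4 = 8
Maximum is 72 at (8, 0).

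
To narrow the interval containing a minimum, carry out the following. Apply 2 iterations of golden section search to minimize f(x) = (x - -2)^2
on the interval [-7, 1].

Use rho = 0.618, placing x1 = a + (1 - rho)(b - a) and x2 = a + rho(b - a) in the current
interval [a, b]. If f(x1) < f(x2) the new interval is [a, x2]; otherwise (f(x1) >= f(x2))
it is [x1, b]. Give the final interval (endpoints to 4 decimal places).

Golden section search for min of f(x) = (x - -2)^2 on [-7, 1].
Each step: x1 = a + (1 - rho)(b - a), x2 = a + rho(b - a); if f(x1) < f(x2) keep [a, x2], otherwise keep [x1, b].
Step 1: [-7.0000, 1.0000], x1=-3.9440 (f=3.7791), x2=-2.0560 (f=0.0031); f(x1) > f(x2) => keep [-3.9440, 1.0000]
Step 2: [-3.9440, 1.0000], x1=-2.0554 (f=0.0031), x2=-0.8886 (f=1.2352); f(x1) < f(x2) => keep [-3.9440, -0.8886]
Final interval: [-3.9440, -0.8886]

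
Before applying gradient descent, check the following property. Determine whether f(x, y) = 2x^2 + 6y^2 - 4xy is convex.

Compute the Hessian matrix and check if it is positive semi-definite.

f(x,y) = 2x^2 + 6y^2 - 4xy
Hessian H = [[4, -4], [-4, 12]]
trace(H) = 16, det(H) = 32
Eigenvalues: (16 +/- sqrt(128)) / 2 = 13.66, 2.343
Since both eigenvalues > 0, f is convex.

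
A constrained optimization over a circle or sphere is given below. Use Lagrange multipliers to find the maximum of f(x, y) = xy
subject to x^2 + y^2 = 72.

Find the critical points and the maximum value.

Lagrange conditions: y = 2*lambda*x and x = 2*lambda*y
If x = 0 then y = 0, violating the constraint, so x, y != 0.
Dividing: y/x = x/y => x^2 = y^2 => y = x or y = -x
Constraint: 2x^2 = 72 => x^2 = 36 => x = +/-6
Critical points: (6, 6), (-6, -6), (6, -6), (-6, 6)
  y = x:  xy = x^2 = 36  at (6, 6) and (-6, -6)
  y = -x: xy = -x^2 = -36 at (6, -6) and (-6, 6)
Maximum xy = 36 at (6, 6) and (-6, -6)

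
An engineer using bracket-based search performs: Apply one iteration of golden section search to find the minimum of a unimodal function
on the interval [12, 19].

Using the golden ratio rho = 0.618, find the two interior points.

Golden section search on [12, 19].
Golden ratio rho = 0.618 (approx).
Interior points:
  x_1 = 12 + (1-0.618)*7 = 14.6740
  x_2 = 12 + 0.618*7 = 16.3260
Compare f(x_1) and f(x_2) to determine which subinterval to keep.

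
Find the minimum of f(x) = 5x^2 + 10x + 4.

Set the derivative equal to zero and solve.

f(x) = 5x^2 + 10x + 4
f'(x) = 10x + (10) = 0
x = -10/10 = -1
f(-1) = -1
Since f''(x) = 10 > 0, this is a minimum.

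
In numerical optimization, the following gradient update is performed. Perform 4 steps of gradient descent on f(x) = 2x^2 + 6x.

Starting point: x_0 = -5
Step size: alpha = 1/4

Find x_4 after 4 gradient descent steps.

f(x) = 2x^2 + 6x, f'(x) = 4x + (6)
Step 1: f'(-5) = -14, x_1 = -5 - 1/4 * -14 = -3/2
Step 2: f'(-3/2) = 0, x_2 = -3/2 - 1/4 * 0 = -3/2
Step 3: f'(-3/2) = 0, x_3 = -3/2 - 1/4 * 0 = -3/2
Step 4: f'(-3/2) = 0, x_4 = -3/2 - 1/4 * 0 = -3/2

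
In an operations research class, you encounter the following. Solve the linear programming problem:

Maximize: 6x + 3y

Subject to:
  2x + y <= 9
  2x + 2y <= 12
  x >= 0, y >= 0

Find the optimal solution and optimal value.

Feasible vertices: (0, 0), (0, 6), (3, 3), (9/2, 0)
Objective 6x + 3y at each:
  (0, 0): 0
  (0, 6): 18
  (3, 3): 27
  (9/2, 0): 27
Maximum is 27 at (3, 3).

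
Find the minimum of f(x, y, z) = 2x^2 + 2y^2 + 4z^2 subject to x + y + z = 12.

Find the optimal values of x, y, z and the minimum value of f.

Using Lagrange multipliers on f = 2x^2 + 2y^2 + 4z^2 with constraint x + y + z = 12:
Conditions: 2*2*x = lambda, 2*2*y = lambda, 2*4*z = lambda
So x = lambda/4, y = lambda/4, z = lambda/8
Substituting into constraint: lambda * (5/8) = 12
lambda = 96/5
x = 24/5, y = 24/5, z = 12/5
Minimum value = 576/5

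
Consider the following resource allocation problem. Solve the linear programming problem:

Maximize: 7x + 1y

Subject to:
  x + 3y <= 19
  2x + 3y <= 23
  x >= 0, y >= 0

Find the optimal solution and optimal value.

Feasible vertices: (0, 0), (0, 19/3), (4, 5), (23/2, 0)
Objective 7x + 1y at each:
  (0, 0): 0
  (0, 19/3): 19/3
  (4, 5): 33
  (23/2, 0): 161/2
Maximum is 161/2 at (23/2, 0).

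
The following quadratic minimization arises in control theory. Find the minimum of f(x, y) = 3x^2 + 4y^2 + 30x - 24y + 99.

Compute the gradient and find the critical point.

f(x,y) = 3x^2 + 4y^2 + 30x - 24y + 99
df/dx = 6x + (30) = 0  =>  x = -5
df/dy = 8y + (-24) = 0  =>  y = 3
f(-5, 3) = 3*(-5)^2 + 4*(3)^2 + 30*(-5) + -24*(3) + 99 = -12
Hessian is diagonal with entries 6, 8 > 0, so this is a minimum.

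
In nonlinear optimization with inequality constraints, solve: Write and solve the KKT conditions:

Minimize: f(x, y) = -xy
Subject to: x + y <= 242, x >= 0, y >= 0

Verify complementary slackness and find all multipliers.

Problem: min -xy s.t. x + y <= 242 (multiplier lambda), x >= 0 (mu_x), y >= 0 (mu_y)
KKT stationarity: -y + lambda - mu_x = 0, -x + lambda - mu_y = 0, with lambda, mu_x, mu_y >= 0
Complementary slackness: lambda*(x + y - 242) = 0, mu_x*x = 0, mu_y*y = 0
If lambda = 0: y = -mu_x <= 0 and x = -mu_y <= 0 force x = y = 0 with f = 0; but x = y = 121 is feasible with f = -14641 < 0, so this is not the minimum. Hence lambda > 0 and x + y = 242.
Try x > 0, y > 0 (so mu_x = mu_y = 0): y = lambda, x = lambda => x = y = lambda
x + y = 242 => 2*lambda = 242 => lambda = 121
x* = y* = 121 > 0, consistent with mu_x = mu_y = 0.
(Any feasible point with x = 0 or y = 0 has f = 0 > -14641, so the minimum is not on those boundaries.)
min(-xy) = -14641 (i.e. max xy = 14641)
Multipliers: lambda = 121, mu_x = 0, mu_y = 0
Complementary slackness: lambda*(x + y - 242) = 121*(121 + 121 - 242) = 0, mu_x*x = 0*121 = 0, mu_y*y = 0*121 = 0. Satisfied.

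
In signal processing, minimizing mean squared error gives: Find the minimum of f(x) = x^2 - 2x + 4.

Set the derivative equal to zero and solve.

f(x) = x^2 - 2x + 4
f'(x) = 2x + (-2) = 0
x = 2/2 = 1
f(1) = 3
Since f''(x) = 2 > 0, this is a minimum.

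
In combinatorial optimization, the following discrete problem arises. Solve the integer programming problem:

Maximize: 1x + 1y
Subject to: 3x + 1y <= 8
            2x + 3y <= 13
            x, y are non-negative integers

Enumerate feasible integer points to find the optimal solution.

Constraint 1: 3x + 1y <= 8
Constraint 2: 2x + 3y <= 13
Feasible x range (need y >= 0): 0 <= x <= min(8/3, 13/2) => x in {0, ..., 2}.
Enumerate feasible integer points row by row (the coefficient of y is 1 > 0, so for each x the largest feasible y gives the best value):
  x = 0: y <= min((8 - 3*0)/1, (13 - 2*0)/3) => y in {0, ..., 4}; best 1*0 + 1*4 = 4
  x = 1: y <= min((8 - 3*1)/1, (13 - 2*1)/3) => y in {0, ..., 3}; best 1*1 + 1*3 = 4
  x = 2: y <= min((8 - 3*2)/1, (13 - 2*2)/3) => y in {0, ..., 2}; best 1*2 + 1*2 = 4
The maximum 1x + 1y = 4 is achieved at x = 0, y = 4.
(The same value 4 is also attained at (1, 3), (2, 2).)
Check: 3*0 + 1*4 = 4 <= 8 and 2*0 + 3*4 = 12 <= 13.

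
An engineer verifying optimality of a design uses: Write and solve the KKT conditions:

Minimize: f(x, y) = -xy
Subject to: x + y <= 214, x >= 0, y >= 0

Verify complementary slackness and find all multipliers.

Problem: min -xy s.t. x + y <= 214 (multiplier lambda), x >= 0 (mu_x), y >= 0 (mu_y)
KKT stationarity: -y + lambda - mu_x = 0, -x + lambda - mu_y = 0, with lambda, mu_x, mu_y >= 0
Complementary slackness: lambda*(x + y - 214) = 0, mu_x*x = 0, mu_y*y = 0
If lambda = 0: y = -mu_x <= 0 and x = -mu_y <= 0 force x = y = 0 with f = 0; but x = y = 107 is feasible with f = -11449 < 0, so this is not the minimum. Hence lambda > 0 and x + y = 214.
Try x > 0, y > 0 (so mu_x = mu_y = 0): y = lambda, x = lambda => x = y = lambda
x + y = 214 => 2*lambda = 214 => lambda = 107
x* = y* = 107 > 0, consistent with mu_x = mu_y = 0.
(Any feasible point with x = 0 or y = 0 has f = 0 > -11449, so the minimum is not on those boundaries.)
min(-xy) = -11449 (i.e. max xy = 11449)
Multipliers: lambda = 107, mu_x = 0, mu_y = 0
Complementary slackness: lambda*(x + y - 214) = 107*(107 + 107 - 214) = 0, mu_x*x = 0*107 = 0, mu_y*y = 0*107 = 0. Satisfied.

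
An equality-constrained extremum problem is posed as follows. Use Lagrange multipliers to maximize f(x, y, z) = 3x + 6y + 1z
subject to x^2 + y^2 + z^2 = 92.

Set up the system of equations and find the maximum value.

Lagrange conditions: 3 = 2*lambda*x, 6 = 2*lambda*y, 1 = 2*lambda*z
So x:3 = y:6 = z:1, i.e. x = 3t, y = 6t, z = 1t
Constraint: t^2*(3^2 + 6^2 + 1^2) = 92
  t^2 * 46 = 92  =>  t = sqrt(2)
Maximum = 3*3t + 6*6t + 1*1t = 46*sqrt(2) = sqrt(4232)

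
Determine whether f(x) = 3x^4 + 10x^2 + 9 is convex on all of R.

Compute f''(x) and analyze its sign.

f(x) = 3x^4 + 10x^2 + 9
f'(x) = 12x^3 + 20x
f''(x) = 36x^2 + 20
f''(x) = 36x^2 + 20 >= 20 > 0 for all x
Therefore, f is convex on R.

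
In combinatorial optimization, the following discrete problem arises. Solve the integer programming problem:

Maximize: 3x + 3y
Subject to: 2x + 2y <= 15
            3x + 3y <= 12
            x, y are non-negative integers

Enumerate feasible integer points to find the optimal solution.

Constraint 1: 2x + 2y <= 15
Constraint 2: 3x + 3y <= 12
Feasible x range (need y >= 0): 0 <= x <= min(15/2, 12/3) => x in {0, ..., 4}.
Enumerate feasible integer points row by row (the coefficient of y is 3 > 0, so for each x the largest feasible y gives the best value):
  x = 0: y <= min((15 - 2*0)/2, (12 - 3*0)/3) => y in {0, ..., 4}; best 3*0 + 3*4 = 12
  x = 1: y <= min((15 - 2*1)/2, (12 - 3*1)/3) => y in {0, ..., 3}; best 3*1 + 3*3 = 12
  x = 2: y <= min((15 - 2*2)/2, (12 - 3*2)/3) => y in {0, ..., 2}; best 3*2 + 3*2 = 12
  x = 3: y <= min((15 - 2*3)/2, (12 - 3*3)/3) => y in {0, ..., 1}; best 3*3 + 3*1 = 12
  x = 4: y <= min((15 - 2*4)/2, (12 - 3*4)/3) => y in {0}; best 3*4 + 3*0 = 12
The maximum 3x + 3y = 12 is achieved at x = 0, y = 4.
(The same value 12 is also attained at (1, 3), (2, 2), (3, 1), (4, 0).)
Check: 2*0 + 2*4 = 8 <= 15 and 3*0 + 3*4 = 12 <= 12.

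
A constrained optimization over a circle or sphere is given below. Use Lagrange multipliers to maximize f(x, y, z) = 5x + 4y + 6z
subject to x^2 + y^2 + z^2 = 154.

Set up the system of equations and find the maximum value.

Lagrange conditions: 5 = 2*lambda*x, 4 = 2*lambda*y, 6 = 2*lambda*z
So x:5 = y:4 = z:6, i.e. x = 5t, y = 4t, z = 6t
Constraint: t^2*(5^2 + 4^2 + 6^2) = 154
  t^2 * 77 = 154  =>  t = sqrt(2)
Maximum = 5*5t + 4*4t + 6*6t = 77*sqrt(2) = sqrt(11858)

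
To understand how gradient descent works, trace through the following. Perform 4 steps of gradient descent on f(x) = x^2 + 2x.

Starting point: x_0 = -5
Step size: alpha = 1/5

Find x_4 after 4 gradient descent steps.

f(x) = x^2 + 2x, f'(x) = 2x + (2)
Step 1: f'(-5) = -8, x_1 = -5 - 1/5 * -8 = -17/5
Step 2: f'(-17/5) = -24/5, x_2 = -17/5 - 1/5 * -24/5 = -61/25
Step 3: f'(-61/25) = -72/25, x_3 = -61/25 - 1/5 * -72/25 = -233/125
Step 4: f'(-233/125) = -216/125, x_4 = -233/125 - 1/5 * -216/125 = -949/625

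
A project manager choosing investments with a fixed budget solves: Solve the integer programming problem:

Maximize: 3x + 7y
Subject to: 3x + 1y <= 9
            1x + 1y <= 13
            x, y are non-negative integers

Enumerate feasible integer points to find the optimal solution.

Constraint 1: 3x + 1y <= 9
Constraint 2: 1x + 1y <= 13
Feasible x range (need y >= 0): 0 <= x <= min(9/3, 13/1) => x in {0, ..., 3}.
Enumerate feasible integer points row by row (the coefficient of y is 7 > 0, so for each x the largest feasible y gives the best value):
  x = 0: y <= min((9 - 3*0)/1, (13 - 1*0)/1) => y in {0, ..., 9}; best 3*0 + 7*9 = 63
  x = 1: y <= min((9 - 3*1)/1, (13 - 1*1)/1) => y in {0, ..., 6}; best 3*1 + 7*6 = 45
  x = 2: y <= min((9 - 3*2)/1, (13 - 1*2)/1) => y in {0, ..., 3}; best 3*2 + 7*3 = 27
  x = 3: y <= min((9 - 3*3)/1, (13 - 1*3)/1) => y in {0}; best 3*3 + 7*0 = 9
The maximum 3x + 7y = 63 is achieved at x = 0, y = 9.
Check: 3*0 + 1*9 = 9 <= 9 and 1*0 + 1*9 = 9 <= 13.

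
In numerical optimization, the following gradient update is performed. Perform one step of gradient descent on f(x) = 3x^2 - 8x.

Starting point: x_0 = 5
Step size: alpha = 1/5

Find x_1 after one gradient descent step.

f(x) = 3x^2 - 8x
f'(x) = 6x - 8
f'(5) = 6*5 + (-8) = 22
x_1 = x_0 - alpha * f'(x_0) = 5 - 1/5 * 22 = 3/5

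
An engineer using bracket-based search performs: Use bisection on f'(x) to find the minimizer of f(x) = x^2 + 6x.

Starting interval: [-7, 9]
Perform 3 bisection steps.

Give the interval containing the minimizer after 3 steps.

Finding critical point of f(x) = x^2 + 6x using bisection on f'(x) = 2x + 6.
f'(x) = 0 when x = -3.
Starting interval: [-7, 9]
Step 1: mid = 1, f'(mid) = 8, new interval = [-7, 1]
Step 2: mid = -3, f'(mid) = 0, new interval = [-3, -3]
Step 3: mid = -3, f'(mid) = 0, new interval = [-3, -3]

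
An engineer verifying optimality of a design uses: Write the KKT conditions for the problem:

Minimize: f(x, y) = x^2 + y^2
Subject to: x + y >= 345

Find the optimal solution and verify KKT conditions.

KKT conditions for min x^2 + y^2 s.t. x + y >= 345:
Stationarity: 2x = mu, 2y = mu
So x = y = mu/2.
Complementary slackness: mu*(x + y - 345) = 0
Primal feasibility: x + y >= 345; dual feasibility: mu >= 0
If mu = 0 then x = y = 0, but 0 + 0 < 345 is infeasible, so the constraint is active.
Constraint active: x + y = 2*(mu/2) = 345 => mu = 345
x = y = 345/2, f = 119025/2
Verify: stationarity 2*(345/2) = 345 = mu; primal 345/2 + 345/2 = 345 >= 345; dual mu = 345 >= 0; complementary slackness 345*(345 - 345) = 0. All KKT conditions hold.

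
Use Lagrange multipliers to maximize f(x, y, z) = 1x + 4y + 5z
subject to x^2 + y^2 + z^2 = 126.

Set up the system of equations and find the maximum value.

Lagrange conditions: 1 = 2*lambda*x, 4 = 2*lambda*y, 5 = 2*lambda*z
So x:1 = y:4 = z:5, i.e. x = 1t, y = 4t, z = 5t
Constraint: t^2*(1^2 + 4^2 + 5^2) = 126
  t^2 * 42 = 126  =>  t = sqrt(3)
Maximum = 1*1t + 4*4t + 5*5t = 42*sqrt(3) = sqrt(5292)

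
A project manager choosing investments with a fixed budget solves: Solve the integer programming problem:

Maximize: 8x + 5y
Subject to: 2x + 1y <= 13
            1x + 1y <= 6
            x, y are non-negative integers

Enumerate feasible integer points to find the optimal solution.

Constraint 1: 2x + 1y <= 13
Constraint 2: 1x + 1y <= 6
Feasible x range (need y >= 0): 0 <= x <= min(13/2, 6/1) => x in {0, ..., 6}.
Enumerate feasible integer points row by row (the coefficient of y is 5 > 0, so for each x the largest feasible y gives the best value):
  x = 0: y <= min((13 - 2*0)/1, (6 - 1*0)/1) => y in {0, ..., 6}; best 8*0 + 5*6 = 30
  x = 1: y <= min((13 - 2*1)/1, (6 - 1*1)/1) => y in {0, ..., 5}; best 8*1 + 5*5 = 33
  x = 2: y <= min((13 - 2*2)/1, (6 - 1*2)/1) => y in {0, ..., 4}; best 8*2 + 5*4 = 36
  x = 3: y <= min((13 - 2*3)/1, (6 - 1*3)/1) => y in {0, ..., 3}; best 8*3 + 5*3 = 39
  x = 4: y <= min((13 - 2*4)/1, (6 - 1*4)/1) => y in {0, ..., 2}; best 8*4 + 5*2 = 42
  x = 5: y <= min((13 - 2*5)/1, (6 - 1*5)/1) => y in {0, ..., 1}; best 8*5 + 5*1 = 45
  x = 6: y <= min((13 - 2*6)/1, (6 - 1*6)/1) => y in {0}; best 8*6 + 5*0 = 48
The maximum 8x + 5y = 48 is achieved at x = 6, y = 0.
Check: 2*6 + 1*0 = 12 <= 13 and 1*6 + 1*0 = 6 <= 6.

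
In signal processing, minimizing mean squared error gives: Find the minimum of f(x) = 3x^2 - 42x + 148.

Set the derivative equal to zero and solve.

f(x) = 3x^2 - 42x + 148
f'(x) = 6x + (-42) = 0
x = 42/6 = 7
f(7) = 1
Since f''(x) = 6 > 0, this is a minimum.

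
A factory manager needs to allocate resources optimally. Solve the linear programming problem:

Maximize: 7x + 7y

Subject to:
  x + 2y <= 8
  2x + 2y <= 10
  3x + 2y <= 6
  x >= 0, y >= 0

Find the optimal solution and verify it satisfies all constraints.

Feasible vertices: (0, 0), (0, 3), (2, 0)
Objective 7x + 7y at each vertex:
  (0, 0): 0
  (0, 3): 21
  (2, 0): 14
Maximum is 21 at (0, 3).
Verify constraints at (x, y) = (0, 3):
  1*0 + 2*3 = 6 <= 8
  2*0 + 2*3 = 6 <= 10
  3*0 + 2*3 = 6 <= 6 (active)
  x = 0 >= 0, y = 3 >= 0. All constraints satisfied.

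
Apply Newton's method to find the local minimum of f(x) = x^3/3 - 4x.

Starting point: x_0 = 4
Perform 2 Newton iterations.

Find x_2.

f(x) = x^3/3 - 4x
f'(x) = x^2 - 4, f''(x) = 2x
Newton update: x_{n+1} = x_n - (x_n^2 - 4)/(2*x_n)
Step 1: x_0 = 4, f'=12, f''=8, x_1 = 5/2
Step 2: x_1 = 5/2, f'=9/4, f''=5, x_2 = 41/20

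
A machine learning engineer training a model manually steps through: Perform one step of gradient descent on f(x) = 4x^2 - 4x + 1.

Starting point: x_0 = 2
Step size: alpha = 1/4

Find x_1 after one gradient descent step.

f(x) = 4x^2 - 4x + 1
f'(x) = 8x - 4
f'(2) = 8*2 + (-4) = 12
x_1 = x_0 - alpha * f'(x_0) = 2 - 1/4 * 12 = -1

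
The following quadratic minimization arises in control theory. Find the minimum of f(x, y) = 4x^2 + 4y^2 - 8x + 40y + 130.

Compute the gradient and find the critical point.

f(x,y) = 4x^2 + 4y^2 - 8x + 40y + 130
df/dx = 8x + (-8) = 0  =>  x = 1
df/dy = 8y + (40) = 0  =>  y = -5
f(1, -5) = 4*(1)^2 + 4*(-5)^2 + -8*(1) + 40*(-5) + 130 = 26
Hessian is diagonal with entries 8, 8 > 0, so this is a minimum.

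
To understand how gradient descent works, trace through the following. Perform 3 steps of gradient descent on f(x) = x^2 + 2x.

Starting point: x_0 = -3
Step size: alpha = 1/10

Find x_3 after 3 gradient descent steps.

f(x) = x^2 + 2x, f'(x) = 2x + (2)
Step 1: f'(-3) = -4, x_1 = -3 - 1/10 * -4 = -13/5
Step 2: f'(-13/5) = -16/5, x_2 = -13/5 - 1/10 * -16/5 = -57/25
Step 3: f'(-57/25) = -64/25, x_3 = -57/25 - 1/10 * -64/25 = -253/125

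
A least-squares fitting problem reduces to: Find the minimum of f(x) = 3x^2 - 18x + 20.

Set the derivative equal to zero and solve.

f(x) = 3x^2 - 18x + 20
f'(x) = 6x + (-18) = 0
x = 18/6 = 3
f(3) = -7
Since f''(x) = 6 > 0, this is a minimum.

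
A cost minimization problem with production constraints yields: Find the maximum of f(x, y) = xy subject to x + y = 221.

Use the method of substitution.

Substitute y = 221 - x into f(x,y) = xy:
g(x) = x(221 - x) = 221x - x^2
g'(x) = 221 - 2x = 0  =>  x = 221/2
y = 221 - 221/2 = 221/2
Maximum value = (221/2) * (221/2) = 48841/4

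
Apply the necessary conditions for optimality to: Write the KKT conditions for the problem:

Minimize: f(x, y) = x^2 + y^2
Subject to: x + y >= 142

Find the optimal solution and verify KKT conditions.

KKT conditions for min x^2 + y^2 s.t. x + y >= 142:
Stationarity: 2x = mu, 2y = mu
So x = y = mu/2.
Complementary slackness: mu*(x + y - 142) = 0
Primal feasibility: x + y >= 142; dual feasibility: mu >= 0
If mu = 0 then x = y = 0, but 0 + 0 < 142 is infeasible, so the constraint is active.
Constraint active: x + y = 2*(mu/2) = 142 => mu = 142
x = y = 71, f = 10082
Verify: stationarity 2*71 = 142 = mu; primal 71 + 71 = 142 >= 142; dual mu = 142 >= 0; complementary slackness 142*(142 - 142) = 0. All KKT conditions hold.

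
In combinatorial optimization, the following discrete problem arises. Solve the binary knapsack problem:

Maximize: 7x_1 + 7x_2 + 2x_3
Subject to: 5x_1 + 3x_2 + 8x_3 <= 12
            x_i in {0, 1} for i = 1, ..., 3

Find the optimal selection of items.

Items: item 1 (v=7, w=5), item 2 (v=7, w=3), item 3 (v=2, w=8)
Capacity: 12
Checking all 8 subsets (w = total weight, v = total value):
  {}: w = 0, v = 0
  {1}: w = 5, v = 7
  {2}: w = 3, v = 7
  {3}: w = 8, v = 2
  {1, 2}: w = 8, v = 14
  {1, 3}: w = 13 > 12, infeasible
  {2, 3}: w = 11, v = 9
  {1, 2, 3}: w = 16 > 12, infeasible
Best feasible subset: items [1, 2]
Total weight: 8 <= 12, total value: 14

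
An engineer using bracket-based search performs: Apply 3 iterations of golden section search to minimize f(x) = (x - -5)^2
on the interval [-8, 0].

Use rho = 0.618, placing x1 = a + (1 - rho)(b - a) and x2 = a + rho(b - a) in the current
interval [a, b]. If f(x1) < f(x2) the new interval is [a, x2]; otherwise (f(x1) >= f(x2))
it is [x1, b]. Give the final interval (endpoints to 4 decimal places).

Golden section search for min of f(x) = (x - -5)^2 on [-8, 0].
Each step: x1 = a + (1 - rho)(b - a), x2 = a + rho(b - a); if f(x1) < f(x2) keep [a, x2], otherwise keep [x1, b].
Step 1: [-8.0000, 0.0000], x1=-4.9440 (f=0.0031), x2=-3.0560 (f=3.7791); f(x1) < f(x2) => keep [-8.0000, -3.0560]
Step 2: [-8.0000, -3.0560], x1=-6.1114 (f=1.2352), x2=-4.9446 (f=0.0031); f(x1) > f(x2) => keep [-6.1114, -3.0560]
Step 3: [-6.1114, -3.0560], x1=-4.9442 (f=0.0031), x2=-4.2232 (f=0.6035); f(x1) < f(x2) => keep [-6.1114, -4.2232]
Final interval: [-6.1114, -4.2232]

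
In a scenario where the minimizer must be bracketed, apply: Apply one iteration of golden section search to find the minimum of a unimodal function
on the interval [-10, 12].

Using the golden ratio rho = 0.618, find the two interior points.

Golden section search on [-10, 12].
Golden ratio rho = 0.618 (approx).
Interior points:
  x_1 = -10 + (1-0.618)*22 = -1.5960
  x_2 = -10 + 0.618*22 = 3.5960
Compare f(x_1) and f(x_2) to determine which subinterval to keep.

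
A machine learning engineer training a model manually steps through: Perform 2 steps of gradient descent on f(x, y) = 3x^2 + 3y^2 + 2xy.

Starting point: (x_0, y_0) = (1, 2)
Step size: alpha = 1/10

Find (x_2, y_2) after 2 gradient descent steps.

f(x,y) = 3x^2 + 3y^2 + 2xy
grad_x = 6x + 2y, grad_y = 6y + 2x
Step 1: grad = (10, 14), (0, 3/5)
Step 2: grad = (6/5, 18/5), (-3/25, 6/25)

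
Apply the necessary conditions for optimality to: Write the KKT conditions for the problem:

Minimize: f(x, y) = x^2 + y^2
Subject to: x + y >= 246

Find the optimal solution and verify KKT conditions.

KKT conditions for min x^2 + y^2 s.t. x + y >= 246:
Stationarity: 2x = mu, 2y = mu
So x = y = mu/2.
Complementary slackness: mu*(x + y - 246) = 0
Primal feasibility: x + y >= 246; dual feasibility: mu >= 0
If mu = 0 then x = y = 0, but 0 + 0 < 246 is infeasible, so the constraint is active.
Constraint active: x + y = 2*(mu/2) = 246 => mu = 246
x = y = 123, f = 30258
Verify: stationarity 2*123 = 246 = mu; primal 123 + 123 = 246 >= 246; dual mu = 246 >= 0; complementary slackness 246*(246 - 246) = 0. All KKT conditions hold.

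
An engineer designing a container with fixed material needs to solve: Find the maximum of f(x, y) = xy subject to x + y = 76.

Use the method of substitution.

Substitute y = 76 - x into f(x,y) = xy:
g(x) = x(76 - x) = 76x - x^2
g'(x) = 76 - 2x = 0  =>  x = 38
y = 76 - 38 = 38
Maximum value = 38 * 38 = 1444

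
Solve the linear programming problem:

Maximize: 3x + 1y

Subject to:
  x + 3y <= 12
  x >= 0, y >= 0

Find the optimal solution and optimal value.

The feasible region has vertices at [(0, 0), (12, 0), (0, 4)].
Checking objective 3x + 1y at each vertex:
  (0, 0): 3*0 + 1*0 = 0
  (12, 0): 3*12 + 1*0 = 36
  (0, 4): 3*0 + 1*4 = 4
Maximum is 36 at (12, 0).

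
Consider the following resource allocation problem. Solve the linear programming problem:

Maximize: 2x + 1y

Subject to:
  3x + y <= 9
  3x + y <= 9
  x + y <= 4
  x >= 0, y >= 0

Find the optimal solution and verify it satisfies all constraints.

Feasible vertices: (0, 0), (0, 4), (5/2, 3/2), (3, 0)
Objective 2x + 1y at each vertex:
  (0, 0): 0
  (0, 4): 4
  (5/2, 3/2): 13/2
  (3, 0): 6
Maximum is 13/2 at (5/2, 3/2).
Verify constraints at (x, y) = (5/2, 3/2):
  3*(5/2) + 1*(3/2) = 9 <= 9 (active)
  3*(5/2) + 1*(3/2) = 9 <= 9 (active)
  1*(5/2) + 1*(3/2) = 4 <= 4 (active)
  x = 5/2 >= 0, y = 3/2 >= 0. All constraints satisfied.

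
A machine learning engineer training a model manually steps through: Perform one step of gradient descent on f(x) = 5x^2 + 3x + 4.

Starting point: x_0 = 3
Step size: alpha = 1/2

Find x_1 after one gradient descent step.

f(x) = 5x^2 + 3x + 4
f'(x) = 10x + 3
f'(3) = 10*3 + (3) = 33
x_1 = x_0 - alpha * f'(x_0) = 3 - 1/2 * 33 = -27/2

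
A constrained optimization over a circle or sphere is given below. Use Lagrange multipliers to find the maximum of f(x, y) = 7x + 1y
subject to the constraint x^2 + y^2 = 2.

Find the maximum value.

Set up Lagrange conditions: grad f = lambda * grad g
  7 = 2*lambda*x
  1 = 2*lambda*y
From these: x/y = 7/1, so x = 7t, y = 1t for some t.
Substitute into constraint: (7t)^2 + (1t)^2 = 2
  t^2 * 50 = 2
  t = sqrt(2/50)
Maximum = 7*x + 1*y = (7^2 + 1^2)*t = 50 * sqrt(2/50) = 10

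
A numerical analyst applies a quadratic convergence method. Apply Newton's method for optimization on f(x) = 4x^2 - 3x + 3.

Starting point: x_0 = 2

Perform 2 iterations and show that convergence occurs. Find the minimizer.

f(x) = 4x^2 - 3x + 3, f'(x) = 8x + (-3), f''(x) = 8
Step 1: f'(2) = 13, x_1 = 2 - 13/8 = 3/8
Step 2: f'(3/8) = 0, x_2 = 3/8 (converged)
Newton's method converges in 1 step for quadratics.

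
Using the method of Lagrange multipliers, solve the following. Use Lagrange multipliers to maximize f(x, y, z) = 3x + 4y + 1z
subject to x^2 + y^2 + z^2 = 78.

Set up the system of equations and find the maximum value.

Lagrange conditions: 3 = 2*lambda*x, 4 = 2*lambda*y, 1 = 2*lambda*z
So x:3 = y:4 = z:1, i.e. x = 3t, y = 4t, z = 1t
Constraint: t^2*(3^2 + 4^2 + 1^2) = 78
  t^2 * 26 = 78  =>  t = sqrt(3)
Maximum = 3*3t + 4*4t + 1*1t = 26*sqrt(3) = sqrt(2028)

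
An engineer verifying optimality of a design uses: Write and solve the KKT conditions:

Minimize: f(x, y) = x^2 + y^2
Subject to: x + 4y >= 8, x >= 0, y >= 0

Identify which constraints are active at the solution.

KKT conditions for min x^2 + y^2 s.t. 1x + 4y >= 8, x >= 0, y >= 0:
Stationarity: 2x = mu*1 + mu_x, 2y = mu*4 + mu_y, with mu, mu_x, mu_y >= 0
Complementary slackness: mu*(x + 4y - 8) = 0, mu_x*x = 0, mu_y*y = 0
(0, 0) is infeasible (1*0 + 4*0 < 8), so if mu = 0 stationarity would force x = mu_x/2 >= 0, y = mu_y/2 >= 0 with mu_x*x = mu_y*y = 0, i.e. x = y = 0: contradiction. Hence mu > 0 and x + 4y = 8 is active.
Try x > 0, y > 0 (so mu_x = mu_y = 0): x = 1*mu/2, y = 4*mu/2
Substitute: 1*(1*mu/2) + 4*(4*mu/2) = 8
  mu*17/2 = 8 => mu = 16/17
x* = 8/17 > 0, y* = 32/17 > 0, consistent with mu_x = mu_y = 0.
f is convex and the constraints are linear, so this KKT point is the global minimum.
f* = 64/17
Active constraints: x + 4y >= 8 (holds with equality, mu = 16/17 > 0); x >= 0 and y >= 0 are inactive (mu_x = mu_y = 0).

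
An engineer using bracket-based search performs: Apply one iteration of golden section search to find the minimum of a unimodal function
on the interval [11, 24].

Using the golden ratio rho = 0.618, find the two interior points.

Golden section search on [11, 24].
Golden ratio rho = 0.618 (approx).
Interior points:
  x_1 = 11 + (1-0.618)*13 = 15.9660
  x_2 = 11 + 0.618*13 = 19.0340
Compare f(x_1) and f(x_2) to determine which subinterval to keep.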